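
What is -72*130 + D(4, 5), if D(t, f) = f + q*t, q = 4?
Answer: -9339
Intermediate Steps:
D(t, f) = f + 4*t
-72*130 + D(4, 5) = -72*130 + (5 + 4*4) = -9360 + (5 + 16) = -9360 + 21 = -9339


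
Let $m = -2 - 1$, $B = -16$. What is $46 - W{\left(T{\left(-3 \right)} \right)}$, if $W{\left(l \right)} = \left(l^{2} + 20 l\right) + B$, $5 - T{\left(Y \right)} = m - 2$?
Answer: $-238$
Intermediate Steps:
$m = -3$
$T{\left(Y \right)} = 10$ ($T{\left(Y \right)} = 5 - \left(-3 - 2\right) = 5 - -5 = 5 + 5 = 10$)
$W{\left(l \right)} = -16 + l^{2} + 20 l$ ($W{\left(l \right)} = \left(l^{2} + 20 l\right) - 16 = -16 + l^{2} + 20 l$)
$46 - W{\left(T{\left(-3 \right)} \right)} = 46 - \left(-16 + 10^{2} + 20 \cdot 10\right) = 46 - \left(-16 + 100 + 200\right) = 46 - 284 = -238$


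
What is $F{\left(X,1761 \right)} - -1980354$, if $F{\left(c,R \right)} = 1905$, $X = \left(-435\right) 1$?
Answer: $1982259$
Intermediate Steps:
$X = -435$
$F{\left(X,1761 \right)} - -1980354 = 1905 - -1980354 = 1905 + 1980354 = 1982259$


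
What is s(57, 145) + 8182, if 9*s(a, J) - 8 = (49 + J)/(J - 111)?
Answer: 1252079/153 ≈ 8183.5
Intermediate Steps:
s(a, J) = 8/9 + (49 + J)/(9*(-111 + J)) (s(a, J) = 8/9 + ((49 + J)/(J - 111))/9 = 8/9 + ((49 + J)/(-111 + J))/9 = 8/9 + (49 + J)/(9*(-111 + J)))
s(57, 145) + 8182 = (-839/9 + 145)/(-111 + 145) + 8182 = (466/9)/34 + 8182 = (1/34)*(466/9) + 8182 = 233/153 + 8182 = 1252079/153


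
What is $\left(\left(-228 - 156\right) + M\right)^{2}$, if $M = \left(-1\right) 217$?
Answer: $361201$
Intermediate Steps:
$M = -217$
$\left(\left(-228 - 156\right) + M\right)^{2} = \left(\left(-228 - 156\right) - 217\right)^{2} = \left(-384 - 217\right)^{2} = \left(-601\right)^{2} = 361201$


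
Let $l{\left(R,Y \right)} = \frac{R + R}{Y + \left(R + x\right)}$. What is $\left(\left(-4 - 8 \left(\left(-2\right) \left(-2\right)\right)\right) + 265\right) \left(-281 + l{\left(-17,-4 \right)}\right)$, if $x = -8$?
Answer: $- \frac{1858335}{29} \approx -64081.0$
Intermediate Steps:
$l{\left(R,Y \right)} = \frac{2 R}{-8 + R + Y}$ ($l{\left(R,Y \right)} = \frac{R + R}{Y + \left(R - 8\right)} = \frac{2 R}{Y + \left(-8 + R\right)} = \frac{2 R}{-8 + R + Y}$)
$\left(\left(-4 - 8 \left(\left(-2\right) \left(-2\right)\right)\right) + 265\right) \left(-281 + l{\left(-17,-4 \right)}\right) = \left(\left(-4 - 8 \left(\left(-2\right) \left(-2\right)\right)\right) + 265\right) \left(-281 + 2 \left(-17\right) \frac{1}{-8 - 17 - 4}\right) = \left(\left(-4 - 32\right) + 265\right) \left(-281 + 2 \left(-17\right) \frac{1}{-29}\right) = \left(\left(-4 - 32\right) + 265\right) \left(-281 + 2 \left(-17\right) \left(- \frac{1}{29}\right)\right) = \left(-36 + 265\right) \left(-281 + \frac{34}{29}\right) = 229 \left(- \frac{8115}{29}\right) = - \frac{1858335}{29}$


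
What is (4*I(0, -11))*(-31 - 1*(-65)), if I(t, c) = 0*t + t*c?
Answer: 0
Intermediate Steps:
I(t, c) = c*t (I(t, c) = 0 + c*t = c*t)
(4*I(0, -11))*(-31 - 1*(-65)) = (4*(-11*0))*(-31 - 1*(-65)) = (4*0)*(-31 + 65) = 0*34 = 0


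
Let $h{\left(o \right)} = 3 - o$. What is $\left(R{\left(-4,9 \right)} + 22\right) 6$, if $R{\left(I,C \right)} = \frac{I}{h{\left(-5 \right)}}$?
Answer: $129$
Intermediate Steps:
$R{\left(I,C \right)} = \frac{I}{8}$ ($R{\left(I,C \right)} = \frac{I}{3 - -5} = \frac{I}{3 + 5} = \frac{I}{8}$)
$\left(R{\left(-4,9 \right)} + 22\right) 6 = \left(\frac{1}{8} \left(-4\right) + 22\right) 6 = \left(- \frac{1}{2} + 22\right) 6 = \frac{43}{2} \cdot 6 = 129$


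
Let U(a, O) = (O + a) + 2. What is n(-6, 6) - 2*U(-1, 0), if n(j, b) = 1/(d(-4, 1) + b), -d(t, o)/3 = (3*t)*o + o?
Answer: -77/39 ≈ -1.9744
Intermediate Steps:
d(t, o) = -3*o - 9*o*t (d(t, o) = -3*((3*t)*o + o) = -3*(3*o*t + o) = -3*(o + 3*o*t) = -3*o - 9*o*t)
n(j, b) = 1/(33 + b) (n(j, b) = 1/(-3*1*(1 + 3*(-4)) + b) = 1/(-3*1*(1 - 12) + b) = 1/(-3*1*(-11) + b) = 1/(33 + b))
U(a, O) = 2 + O + a
n(-6, 6) - 2*U(-1, 0) = 1/(33 + 6) - 2*(2 + 0 - 1) = 1/39 - 2*1 = 1/39 - 2 = -77/39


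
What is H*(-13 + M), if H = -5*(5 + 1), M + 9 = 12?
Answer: 300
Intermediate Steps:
M = 3 (M = -9 + 12 = 3)
H = -30 (H = -5*6 = -30)
H*(-13 + M) = -30*(-13 + 3) = -30*(-10) = 300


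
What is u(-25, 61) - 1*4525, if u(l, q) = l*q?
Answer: -6050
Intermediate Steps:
u(-25, 61) - 1*4525 = -25*61 - 1*4525 = -1525 - 4525 = -6050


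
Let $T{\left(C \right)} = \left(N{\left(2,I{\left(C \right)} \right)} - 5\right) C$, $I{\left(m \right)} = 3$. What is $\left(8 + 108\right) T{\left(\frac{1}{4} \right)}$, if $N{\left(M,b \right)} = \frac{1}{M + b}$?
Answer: $- \frac{696}{5} \approx -139.2$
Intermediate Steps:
$T{\left(C \right)} = - \frac{24 C}{5}$ ($T{\left(C \right)} = \left(\frac{1}{2 + 3} - 5\right) C = \left(\frac{1}{5} - 5\right) C = - \frac{24 C}{5}$)
$\left(8 + 108\right) T{\left(\frac{1}{4} \right)} = \left(8 + 108\right) \left(- \frac{24}{5 \cdot 4}\right) = 116 \left(\left(- \frac{24}{5}\right) \frac{1}{4}\right) = 116 \left(- \frac{6}{5}\right) = - \frac{696}{5}$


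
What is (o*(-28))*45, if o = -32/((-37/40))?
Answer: -1612800/37 ≈ -43589.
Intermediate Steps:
o = 1280/37 (o = -32/((-37*1/40)) = -32/(-37/40) = -32*(-40/37) = 1280/37 ≈ 34.595)
(o*(-28))*45 = ((1280/37)*(-28))*45 = -35840/37*45 = -1612800/37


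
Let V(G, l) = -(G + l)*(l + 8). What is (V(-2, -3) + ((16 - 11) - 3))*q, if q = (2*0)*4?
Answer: 0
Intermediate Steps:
q = 0 (q = 0*4 = 0)
V(G, l) = -(8 + l)*(G + l) (V(G, l) = -(G + l)*(8 + l) = -(8 + l)*(G + l))
(V(-2, -3) + ((16 - 11) - 3))*q = ((-1*(-3)**2 - 8*(-2) - 8*(-3) - 1*(-2)*(-3)) + ((16 - 11) - 3))*0 = ((-1*9 + 16 + 24 - 6) + (5 - 3))*0 = ((-9 + 16 + 24 - 6) + 2)*0 = (25 + 2)*0 = 27*0 = 0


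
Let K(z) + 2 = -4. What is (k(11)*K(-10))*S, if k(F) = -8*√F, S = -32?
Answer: -1536*√11 ≈ -5094.3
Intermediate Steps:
K(z) = -6 (K(z) = -2 - 4 = -6)
(k(11)*K(-10))*S = (-8*√11*(-6))*(-32) = (48*√11)*(-32) = -1536*√11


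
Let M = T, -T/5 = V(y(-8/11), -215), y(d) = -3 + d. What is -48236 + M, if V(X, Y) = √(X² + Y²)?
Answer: -48236 - 5*√5594906/11 ≈ -49311.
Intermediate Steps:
T = -5*√5594906/11 (T = -5*√((-3 - 8/11)² + (-215)²) = -5*√((-3 - 8*1/11)² + 46225) = -5*√((-3 - 8/11)² + 46225) = -5*√((-41/11)² + 46225) = -5*√(1681/121 + 46225) = -5*√5594906/11 ≈ -1075.2)
M = -5*√5594906/11 ≈ -1075.2
-48236 + M = -48236 - 5*√5594906/11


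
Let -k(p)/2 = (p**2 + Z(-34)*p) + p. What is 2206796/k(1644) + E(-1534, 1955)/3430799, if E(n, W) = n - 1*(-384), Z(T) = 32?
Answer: -13827398873/34520699538 ≈ -0.40055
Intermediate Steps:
E(n, W) = 384 + n (E(n, W) = n + 384 = 384 + n)
k(p) = -66*p - 2*p**2 (k(p) = -2*((p**2 + 32*p) + p) = -2*(p**2 + 33*p) = -66*p - 2*p**2)
2206796/k(1644) + E(-1534, 1955)/3430799 = 2206796/((-2*1644*(33 + 1644))) + (384 - 1534)/3430799 = 2206796/((-2*1644*1677)) - 1150*1/3430799 = 2206796/(-5513976) - 1150/3430799 = 2206796*(-1/5513976) - 1150/3430799 = -4027/10062 - 1150/3430799 = -13827398873/34520699538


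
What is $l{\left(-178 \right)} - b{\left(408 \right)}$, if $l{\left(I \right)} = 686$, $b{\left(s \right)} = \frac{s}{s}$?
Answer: $685$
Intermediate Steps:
$b{\left(s \right)} = 1$
$l{\left(-178 \right)} - b{\left(408 \right)} = 686 - 1 = 685$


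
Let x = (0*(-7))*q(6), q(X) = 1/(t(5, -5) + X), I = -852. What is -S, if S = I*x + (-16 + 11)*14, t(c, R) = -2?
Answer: 70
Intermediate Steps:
q(X) = 1/(-2 + X)
x = 0 (x = (0*(-7))/(-2 + 6) = 0/4 = 0*(¼) = 0)
S = -70 (S = -852*0 + (-16 + 11)*14 = 0 - 5*14 = 0 - 70 = -70)
-S = -1*(-70) = 70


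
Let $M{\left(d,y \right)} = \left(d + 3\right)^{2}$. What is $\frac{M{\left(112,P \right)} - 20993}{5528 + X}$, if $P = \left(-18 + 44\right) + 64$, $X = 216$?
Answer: $- \frac{971}{718} \approx -1.3524$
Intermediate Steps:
$P = 90$ ($P = 26 + 64 = 90$)
$M{\left(d,y \right)} = \left(3 + d\right)^{2}$
$\frac{M{\left(112,P \right)} - 20993}{5528 + X} = \frac{\left(3 + 112\right)^{2} - 20993}{5528 + 216} = \frac{115^{2} - 20993}{5744} = \left(13225 - 20993\right) \frac{1}{5744} = \left(-7768\right) \frac{1}{5744} = - \frac{971}{718}$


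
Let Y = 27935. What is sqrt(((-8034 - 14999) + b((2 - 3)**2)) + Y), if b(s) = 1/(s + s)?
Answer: sqrt(19610)/2 ≈ 70.018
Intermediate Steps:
b(s) = 1/(2*s)
sqrt(((-8034 - 14999) + b((2 - 3)**2)) + Y) = sqrt(((-8034 - 14999) + 1/(2*((2 - 3)**2))) + 27935) = sqrt((-23033 + 1/(2*((-1)**2))) + 27935) = sqrt((-23033 + (1/2)/1) + 27935) = sqrt((-23033 + (1/2)*1) + 27935) = sqrt((-23033 + 1/2) + 27935) = sqrt(-46065/2 + 27935) = sqrt(9805/2) = sqrt(19610)/2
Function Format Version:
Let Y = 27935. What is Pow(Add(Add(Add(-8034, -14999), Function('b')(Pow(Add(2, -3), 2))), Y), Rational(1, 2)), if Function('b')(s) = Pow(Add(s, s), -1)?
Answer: Mul(Rational(1, 2), Pow(19610, Rational(1, 2))) ≈ 70.018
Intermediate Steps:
Function('b')(s) = Mul(Rational(1, 2), Pow(s, -1)) (Function('b')(s) = Pow(Mul(2, s), -1) = Mul(Rational(1, 2), Pow(s, -1)))
Pow(Add(Add(Add(-8034, -14999), Function('b')(Pow(Add(2, -3), 2))), Y), Rational(1, 2)) = Pow(Add(Add(Add(-8034, -14999), Mul(Rational(1, 2), Pow(Pow(Add(2, -3), 2), -1))), 27935), Rational(1, 2)) = Pow(Add(Add(-23033, Mul(Rational(1, 2), Pow(Pow(-1, 2), -1))), 27935), Rational(1, 2)) = Pow(Add(Add(-23033, Mul(Rational(1, 2), Pow(1, -1))), 27935), Rational(1, 2)) = Pow(Add(Add(-23033, Mul(Rational(1, 2), 1)), 27935), Rational(1, 2)) = Pow(Add(Add(-23033, Rational(1, 2)), 27935), Rational(1, 2)) = Pow(Add(Rational(-46065, 2), 27935), Rational(1, 2)) = Pow(Rational(9805, 2), Rational(1, 2)) = Mul(Rational(1, 2), Pow(19610, Rational(1, 2)))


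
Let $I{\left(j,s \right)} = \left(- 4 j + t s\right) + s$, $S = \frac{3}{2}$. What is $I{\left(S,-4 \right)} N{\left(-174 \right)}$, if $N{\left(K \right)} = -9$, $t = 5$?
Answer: $270$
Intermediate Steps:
$S = \frac{3}{2}$ ($S = 3 \cdot \frac{1}{2} = \frac{3}{2} \approx 1.5$)
$I{\left(j,s \right)} = - 4 j + 6 s$ ($I{\left(j,s \right)} = \left(- 4 j + 5 s\right) + s = - 4 j + 6 s$)
$I{\left(S,-4 \right)} N{\left(-174 \right)} = \left(\left(-4\right) \frac{3}{2} + 6 \left(-4\right)\right) \left(-9\right) = \left(-6 - 24\right) \left(-9\right) = \left(-30\right) \left(-9\right) = 270$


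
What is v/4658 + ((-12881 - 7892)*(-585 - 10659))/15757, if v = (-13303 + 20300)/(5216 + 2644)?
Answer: 8551495940202289/576893393160 ≈ 14823.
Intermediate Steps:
v = 6997/7860 ≈ 0.89020
v/4658 + ((-12881 - 7892)*(-585 - 10659))/15757 = (6997/7860)/4658 + ((-12881 - 7892)*(-585 - 10659))/15757 = (6997/7860)*(1/4658) - 20773*(-11244)*(1/15757) = 6997/36611880 + 233571612*(1/15757) = 6997/36611880 + 233571612/15757 = 8551495940202289/576893393160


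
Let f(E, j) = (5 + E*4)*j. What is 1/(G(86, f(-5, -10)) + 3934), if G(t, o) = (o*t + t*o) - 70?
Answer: 1/29664 ≈ 3.3711e-5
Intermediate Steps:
f(E, j) = j*(5 + 4*E) (f(E, j) = (5 + 4*E)*j = j*(5 + 4*E))
G(t, o) = -70 + 2*o*t (G(t, o) = (o*t + o*t) - 70 = 2*o*t - 70 = -70 + 2*o*t)
1/(G(86, f(-5, -10)) + 3934) = 1/((-70 + 2*(-10*(5 + 4*(-5)))*86) + 3934) = 1/((-70 + 2*(-10*(5 - 20))*86) + 3934) = 1/((-70 + 2*(-10*(-15))*86) + 3934) = 1/((-70 + 2*150*86) + 3934) = 1/((-70 + 25800) + 3934) = 1/(25730 + 3934) = 1/29664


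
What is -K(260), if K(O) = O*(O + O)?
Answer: -135200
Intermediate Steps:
K(O) = 2*O² (K(O) = O*(2*O) = 2*O²)
-K(260) = -2*260² = -2*67600 = -1*135200 = -135200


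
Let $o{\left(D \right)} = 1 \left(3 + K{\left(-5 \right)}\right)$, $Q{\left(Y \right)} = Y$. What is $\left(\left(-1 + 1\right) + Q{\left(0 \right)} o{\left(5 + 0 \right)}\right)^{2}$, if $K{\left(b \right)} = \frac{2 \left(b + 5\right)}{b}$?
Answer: $0$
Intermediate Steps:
$K{\left(b \right)} = \frac{10 + 2 b}{b}$ ($K{\left(b \right)} = \frac{2 \left(5 + b\right)}{b} = \frac{10 + 2 b}{b}$)
$o{\left(D \right)} = 3$ ($o{\left(D \right)} = 1 \left(3 + \left(2 + \frac{10}{-5}\right)\right) = 1 \left(3 + \left(2 + 10 \left(- \frac{1}{5}\right)\right)\right) = 1 \left(3 + \left(2 - 2\right)\right) = 1 \left(3 + 0\right) = 1 \cdot 3 = 3$)
$\left(\left(-1 + 1\right) + Q{\left(0 \right)} o{\left(5 + 0 \right)}\right)^{2} = \left(\left(-1 + 1\right) + 0 \cdot 3\right)^{2} = \left(0 + 0\right)^{2} = 0^{2} = 0$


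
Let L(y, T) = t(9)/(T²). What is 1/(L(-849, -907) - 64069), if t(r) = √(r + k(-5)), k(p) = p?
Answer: -822649/52706298779 ≈ -1.5608e-5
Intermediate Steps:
t(r) = √(-5 + r) (t(r) = √(r - 5) = √(-5 + r))
L(y, T) = 2/T² (L(y, T) = √(-5 + 9)/(T²) = √4/T² = 2/T²)
1/(L(-849, -907) - 64069) = 1/(2/(-907)² - 64069) = 1/(2*(1/822649) - 64069) = 1/(2/822649 - 64069) = 1/(-52706298779/822649) = -822649/52706298779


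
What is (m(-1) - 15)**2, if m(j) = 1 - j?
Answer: 169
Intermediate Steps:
(m(-1) - 15)**2 = ((1 - 1*(-1)) - 15)**2 = ((1 + 1) - 15)**2 = (2 - 15)**2 = (-13)**2 = 169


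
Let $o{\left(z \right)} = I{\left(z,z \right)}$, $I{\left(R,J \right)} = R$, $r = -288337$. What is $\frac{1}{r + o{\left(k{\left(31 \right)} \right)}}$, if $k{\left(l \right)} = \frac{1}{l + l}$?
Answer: $- \frac{62}{17876893} \approx -3.4682 \cdot 10^{-6}$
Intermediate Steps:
$k{\left(l \right)} = \frac{1}{2 l}$
$o{\left(z \right)} = z$
$\frac{1}{r + o{\left(k{\left(31 \right)} \right)}} = \frac{1}{-288337 + \frac{1}{2 \cdot 31}} = \frac{1}{-288337 + \frac{1}{2} \cdot \frac{1}{31}} = \frac{1}{-288337 + \frac{1}{62}} = \frac{1}{- \frac{17876893}{62}} = - \frac{62}{17876893}$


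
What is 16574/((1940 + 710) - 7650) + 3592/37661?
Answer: -303116707/94152500 ≈ -3.2194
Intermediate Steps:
16574/((1940 + 710) - 7650) + 3592/37661 = 16574/(2650 - 7650) + 3592*(1/37661) = 16574/(-5000) + 3592/37661 = 16574*(-1/5000) + 3592/37661 = -8287/2500 + 3592/37661 = -303116707/94152500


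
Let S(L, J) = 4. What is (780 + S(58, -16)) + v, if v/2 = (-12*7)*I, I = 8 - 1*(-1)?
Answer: -728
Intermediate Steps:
I = 9 (I = 8 + 1 = 9)
v = -1512 (v = 2*(-12*7*9) = 2*(-84*9) = 2*(-756) = -1512)
(780 + S(58, -16)) + v = (780 + 4) - 1512 = 784 - 1512 = -728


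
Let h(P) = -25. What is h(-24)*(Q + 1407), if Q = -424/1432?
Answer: -6295000/179 ≈ -35168.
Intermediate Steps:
Q = -53/179 (Q = -424*1/1432 = -53/179 ≈ -0.29609)
h(-24)*(Q + 1407) = -25*(-53/179 + 1407) = -25*251800/179 = -6295000/179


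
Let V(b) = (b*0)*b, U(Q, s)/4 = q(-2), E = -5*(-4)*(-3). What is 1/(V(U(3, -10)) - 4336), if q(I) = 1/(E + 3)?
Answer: -1/4336 ≈ -0.00023063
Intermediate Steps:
E = -60 (E = 20*(-3) = -60)
q(I) = -1/57 (q(I) = 1/(-60 + 3) = 1/(-57) = -1/57)
U(Q, s) = -4/57 (U(Q, s) = 4*(-1/57) = -4/57)
V(b) = 0 (V(b) = 0*b = 0)
1/(V(U(3, -10)) - 4336) = 1/(0 - 4336) = 1/(-4336) = -1/4336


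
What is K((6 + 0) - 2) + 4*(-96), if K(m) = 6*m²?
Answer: -288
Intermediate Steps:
K((6 + 0) - 2) + 4*(-96) = 6*((6 + 0) - 2)² + 4*(-96) = 6*(6 - 2)² - 384 = 6*4² - 384 = 6*16 - 384 = 96 - 384 = -288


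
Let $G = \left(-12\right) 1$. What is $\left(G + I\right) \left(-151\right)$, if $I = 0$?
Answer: $1812$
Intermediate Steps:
$G = -12$
$\left(G + I\right) \left(-151\right) = \left(-12 + 0\right) \left(-151\right) = \left(-12\right) \left(-151\right) = 1812$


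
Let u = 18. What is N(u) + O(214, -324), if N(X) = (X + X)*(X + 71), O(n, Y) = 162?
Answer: 3366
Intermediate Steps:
N(X) = 2*X*(71 + X) (N(X) = (2*X)*(71 + X) = 2*X*(71 + X))
N(u) + O(214, -324) = 2*18*(71 + 18) + 162 = 2*18*89 + 162 = 3204 + 162 = 3366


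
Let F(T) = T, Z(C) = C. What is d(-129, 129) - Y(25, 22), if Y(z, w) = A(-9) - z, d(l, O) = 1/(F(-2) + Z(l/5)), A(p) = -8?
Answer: 4582/139 ≈ 32.964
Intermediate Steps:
d(l, O) = 1/(-2 + l/5)
Y(z, w) = -8 - z
d(-129, 129) - Y(25, 22) = 5/(-10 - 129) - (-8 - 1*25) = 5/(-139) - (-8 - 25) = 5*(-1/139) - 1*(-33) = -5/139 + 33 = 4582/139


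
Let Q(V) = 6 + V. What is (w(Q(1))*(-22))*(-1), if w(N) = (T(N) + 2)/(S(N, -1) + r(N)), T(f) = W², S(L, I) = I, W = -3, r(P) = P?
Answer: 121/3 ≈ 40.333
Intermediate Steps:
T(f) = 9 (T(f) = (-3)² = 9)
w(N) = 11/(-1 + N) (w(N) = (9 + 2)/(-1 + N) = 11/(-1 + N))
(w(Q(1))*(-22))*(-1) = ((11/(-1 + (6 + 1)))*(-22))*(-1) = ((11/(-1 + 7))*(-22))*(-1) = ((11/6)*(-22))*(-1) = -121/3*(-1) = 121/3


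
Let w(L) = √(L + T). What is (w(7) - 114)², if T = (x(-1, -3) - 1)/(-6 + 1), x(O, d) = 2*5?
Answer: (570 - √130)²/25 ≈ 12481.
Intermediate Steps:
x(O, d) = 10
T = -9/5 (T = (10 - 1)/(-6 + 1) = 9/(-5) = 9*(-⅕) = -9/5 ≈ -1.8000)
w(L) = √(-9/5 + L) (w(L) = √(L - 9/5) = √(-9/5 + L))
(w(7) - 114)² = (√(-45 + 25*7)/5 - 114)² = (√(-45 + 175)/5 - 114)² = (√130/5 - 114)² = (-114 + √130/5)²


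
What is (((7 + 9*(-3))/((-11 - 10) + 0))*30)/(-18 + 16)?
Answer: -100/7 ≈ -14.286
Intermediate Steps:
(((7 + 9*(-3))/((-11 - 10) + 0))*30)/(-18 + 16) = (((7 - 27)/(-21 + 0))*30)/(-2) = (-20/(-21)*30)*(-½) = (-20*(-1/21)*30)*(-½) = ((20/21)*30)*(-½) = (200/7)*(-½) = -100/7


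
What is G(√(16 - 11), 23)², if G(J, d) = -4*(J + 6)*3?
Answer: 5904 + 1728*√5 ≈ 9767.9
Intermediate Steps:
G(J, d) = -72 - 12*J (G(J, d) = -4*(6 + J)*3 = (-24 - 4*J)*3 = -72 - 12*J)
G(√(16 - 11), 23)² = (-72 - 12*√(16 - 11))² = (-72 - 12*√5)²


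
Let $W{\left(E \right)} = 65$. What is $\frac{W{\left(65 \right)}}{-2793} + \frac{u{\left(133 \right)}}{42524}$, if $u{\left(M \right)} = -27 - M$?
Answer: $- \frac{802735}{29692383} \approx -0.027035$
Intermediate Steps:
$\frac{W{\left(65 \right)}}{-2793} + \frac{u{\left(133 \right)}}{42524} = \frac{65}{-2793} + \frac{-27 - 133}{42524} = 65 \left(- \frac{1}{2793}\right) + \left(-27 - 133\right) \frac{1}{42524} = - \frac{65}{2793} - \frac{40}{10631} = - \frac{802735}{29692383}$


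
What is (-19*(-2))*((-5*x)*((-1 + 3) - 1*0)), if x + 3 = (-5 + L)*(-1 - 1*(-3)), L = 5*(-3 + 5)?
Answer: -2660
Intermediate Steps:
L = 10 (L = 5*2 = 10)
x = 7 (x = -3 + (-5 + 10)*(-1 - 1*(-3)) = -3 + 5*(-1 + 3) = -3 + 5*2 = -3 + 10 = 7)
(-19*(-2))*((-5*x)*((-1 + 3) - 1*0)) = (-19*(-2))*((-5*7)*((-1 + 3) - 1*0)) = 38*(-35*(2 + 0)) = 38*(-35*2) = 38*(-70) = -2660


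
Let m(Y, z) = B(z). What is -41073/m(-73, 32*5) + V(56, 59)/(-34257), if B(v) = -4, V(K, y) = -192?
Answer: 469012843/45676 ≈ 10268.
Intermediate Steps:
m(Y, z) = -4
-41073/m(-73, 32*5) + V(56, 59)/(-34257) = -41073/(-4) - 192/(-34257) = -41073*(-¼) - 192*(-1/34257) = 41073/4 + 64/11419 = 469012843/45676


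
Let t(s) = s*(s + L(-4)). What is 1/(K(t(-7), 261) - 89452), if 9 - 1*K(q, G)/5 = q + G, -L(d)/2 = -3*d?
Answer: -1/91797 ≈ -1.0894e-5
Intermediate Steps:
L(d) = 6*d (L(d) = -(-6)*d = 6*d)
t(s) = s*(-24 + s) (t(s) = s*(s + 6*(-4)) = s*(s - 24) = s*(-24 + s))
K(q, G) = 45 - 5*G - 5*q (K(q, G) = 45 - 5*(q + G) = 45 - 5*(G + q) = 45 + (-5*G - 5*q) = 45 - 5*G - 5*q)
1/(K(t(-7), 261) - 89452) = 1/((45 - 5*261 - (-35)*(-24 - 7)) - 89452) = 1/((45 - 1305 - (-35)*(-31)) - 89452) = 1/((45 - 1305 - 5*217) - 89452) = 1/((45 - 1305 - 1085) - 89452) = 1/(-2345 - 89452) = 1/(-91797) = -1/91797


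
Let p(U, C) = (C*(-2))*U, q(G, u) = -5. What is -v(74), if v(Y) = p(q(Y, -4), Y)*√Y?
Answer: -740*√74 ≈ -6365.7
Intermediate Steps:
p(U, C) = -2*C*U (p(U, C) = (-2*C)*U = -2*C*U)
v(Y) = 10*Y^(3/2) (v(Y) = (-2*Y*(-5))*√Y = (10*Y)*√Y = 10*Y^(3/2))
-v(74) = -10*74^(3/2) = -10*74*√74 = -740*√74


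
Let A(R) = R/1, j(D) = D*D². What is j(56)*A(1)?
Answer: 175616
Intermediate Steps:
j(D) = D³
A(R) = R (A(R) = R*1 = R)
j(56)*A(1) = 56³*1 = 175616*1 = 175616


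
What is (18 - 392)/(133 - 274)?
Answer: 374/141 ≈ 2.6525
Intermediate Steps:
(18 - 392)/(133 - 274) = -374/(-141) = -374*(-1/141) = 374/141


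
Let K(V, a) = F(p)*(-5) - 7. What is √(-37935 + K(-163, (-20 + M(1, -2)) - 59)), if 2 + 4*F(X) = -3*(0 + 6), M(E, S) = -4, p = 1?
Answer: 3*I*√4213 ≈ 194.72*I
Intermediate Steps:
F(X) = -5 (F(X) = -½ + (-3*(0 + 6))/4 = -½ + (-3*6)/4 = -½ + (¼)*(-18) = -½ - 9/2 = -5)
K(V, a) = 18 (K(V, a) = -5*(-5) - 7 = 25 - 7 = 18)
√(-37935 + K(-163, (-20 + M(1, -2)) - 59)) = √(-37935 + 18) = √(-37917) = 3*I*√4213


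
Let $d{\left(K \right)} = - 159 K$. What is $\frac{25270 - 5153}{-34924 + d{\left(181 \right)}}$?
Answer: $- \frac{20117}{63703} \approx -0.31579$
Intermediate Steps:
$\frac{25270 - 5153}{-34924 + d{\left(181 \right)}} = \frac{25270 - 5153}{-34924 - 28779} = \frac{20117}{-34924 - 28779} = \frac{20117}{-63703} = 20117 \left(- \frac{1}{63703}\right) = - \frac{20117}{63703}$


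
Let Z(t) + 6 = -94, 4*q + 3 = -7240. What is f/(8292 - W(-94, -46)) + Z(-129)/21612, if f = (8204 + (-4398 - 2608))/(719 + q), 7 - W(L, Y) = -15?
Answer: -464384213/97564915635 ≈ -0.0047597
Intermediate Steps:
W(L, Y) = 22 (W(L, Y) = 7 - 1*(-15) = 7 + 15 = 22)
q = -7243/4 (q = -¾ + (¼)*(-7240) = -¾ - 1810 = -7243/4 ≈ -1810.8)
Z(t) = -100 (Z(t) = -6 - 94 = -100)
f = -4792/4367 (f = (8204 + (-4398 - 2608))/(719 - 7243/4) = (8204 - 7006)/(-4367/4) = 1198*(-4/4367) = -4792/4367 ≈ -1.0973)
f/(8292 - W(-94, -46)) + Z(-129)/21612 = -4792/(4367*(8292 - 1*22)) - 100/21612 = -4792/(4367*(8292 - 22)) - 100*1/21612 = -4792/4367/8270 - 25/5403 = -4792/4367*1/8270 - 25/5403 = -2396/18057545 - 25/5403 = -464384213/97564915635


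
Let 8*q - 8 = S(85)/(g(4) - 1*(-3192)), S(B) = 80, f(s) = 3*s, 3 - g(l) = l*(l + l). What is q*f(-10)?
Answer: -95190/3163 ≈ -30.095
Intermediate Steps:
g(l) = 3 - 2*l**2 (g(l) = 3 - l*(l + l) = 3 - l*2*l = 3 - 2*l**2)
q = 3173/3163 (q = 1 + (80/((3 - 2*4**2) - 1*(-3192)))/8 = 1 + (80/((3 - 2*16) + 3192))/8 = 1 + (80/((3 - 32) + 3192))/8 = 1 + (80/(-29 + 3192))/8 = 1 + (80/3163)/8 = 1 + (80*(1/3163))/8 = 1 + (1/8)*(80/3163) = 1 + 10/3163 = 3173/3163 ≈ 1.0032)
q*f(-10) = 3173*(3*(-10))/3163 = (3173/3163)*(-30) = -95190/3163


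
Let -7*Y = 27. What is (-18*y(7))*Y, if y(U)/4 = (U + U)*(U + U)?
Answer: 54432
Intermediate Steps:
Y = -27/7 (Y = -1/7*27 = -27/7 ≈ -3.8571)
y(U) = 16*U**2 (y(U) = 4*((U + U)*(U + U)) = 4*((2*U)*(2*U)) = 4*(4*U**2) = 16*U**2)
(-18*y(7))*Y = -288*7**2*(-27/7) = -288*49*(-27/7) = -18*784*(-27/7) = -14112*(-27/7) = 54432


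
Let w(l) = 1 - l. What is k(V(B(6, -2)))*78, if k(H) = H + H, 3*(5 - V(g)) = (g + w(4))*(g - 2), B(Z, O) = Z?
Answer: 156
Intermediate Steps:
V(g) = 5 - (-3 + g)*(-2 + g)/3 (V(g) = 5 - (g + (1 - 1*4))*(g - 2)/3 = 5 - (g + (1 - 4))*(-2 + g)/3 = 5 - (g - 3)*(-2 + g)/3 = 5 - (-3 + g)*(-2 + g)/3)
k(H) = 2*H
k(V(B(6, -2)))*78 = (2*(3 - ⅓*6² + (5/3)*6))*78 = (2*(3 - ⅓*36 + 10))*78 = (2*(3 - 12 + 10))*78 = (2*1)*78 = 2*78 = 156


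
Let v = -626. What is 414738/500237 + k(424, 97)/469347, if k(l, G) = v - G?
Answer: 64764788245/78261578413 ≈ 0.82754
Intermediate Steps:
k(l, G) = -626 - G
414738/500237 + k(424, 97)/469347 = 414738/500237 + (-626 - 1*97)/469347 = 414738*(1/500237) + (-626 - 97)*(1/469347) = 414738/500237 - 723*1/469347 = 414738/500237 - 241/156449 = 64764788245/78261578413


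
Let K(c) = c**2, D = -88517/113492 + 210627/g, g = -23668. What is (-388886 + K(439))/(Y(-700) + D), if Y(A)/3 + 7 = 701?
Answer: -32932776737765/347907522622 ≈ -94.660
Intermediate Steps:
Y(A) = 2082 (Y(A) = -21 + 3*701 = -21 + 2103 = 2082)
D = -1624968740/167883041 (D = -88517/113492 + 210627/(-23668) = -88517*1/113492 + 210627*(-1/23668) = -88517/113492 - 210627/23668 = -1624968740/167883041 ≈ -9.6792)
(-388886 + K(439))/(Y(-700) + D) = (-388886 + 439**2)/(2082 - 1624968740/167883041) = (-388886 + 192721)/(347907522622/167883041) = -196165*167883041/347907522622 = -32932776737765/347907522622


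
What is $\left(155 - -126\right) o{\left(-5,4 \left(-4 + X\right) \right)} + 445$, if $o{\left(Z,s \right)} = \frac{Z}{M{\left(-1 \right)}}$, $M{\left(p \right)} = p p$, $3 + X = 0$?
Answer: $-960$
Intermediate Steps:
$X = -3$ ($X = -3 + 0 = -3$)
$M{\left(p \right)} = p^{2}$
$o{\left(Z,s \right)} = Z$ ($o{\left(Z,s \right)} = \frac{Z}{\left(-1\right)^{2}} = \frac{Z}{1} = Z 1 = Z$)
$\left(155 - -126\right) o{\left(-5,4 \left(-4 + X\right) \right)} + 445 = \left(155 - -126\right) \left(-5\right) + 445 = \left(155 + 126\right) \left(-5\right) + 445 = 281 \left(-5\right) + 445 = -1405 + 445 = -960$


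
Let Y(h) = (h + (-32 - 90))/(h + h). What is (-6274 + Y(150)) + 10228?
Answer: 296557/75 ≈ 3954.1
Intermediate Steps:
Y(h) = (-122 + h)/(2*h) (Y(h) = (h - 122)/((2*h)) = (-122 + h)*(1/(2*h)) = (-122 + h)/(2*h))
(-6274 + Y(150)) + 10228 = (-6274 + (½)*(-122 + 150)/150) + 10228 = (-6274 + (½)*(1/150)*28) + 10228 = (-6274 + 7/75) + 10228 = -470543/75 + 10228 = 296557/75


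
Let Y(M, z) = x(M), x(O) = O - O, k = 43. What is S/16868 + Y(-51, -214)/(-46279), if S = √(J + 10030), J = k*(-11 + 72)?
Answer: √12653/16868 ≈ 0.0066686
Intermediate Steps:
J = 2623 (J = 43*(-11 + 72) = 43*61 = 2623)
x(O) = 0
Y(M, z) = 0
S = √12653 (S = √(2623 + 10030) = √12653 ≈ 112.49)
S/16868 + Y(-51, -214)/(-46279) = √12653/16868 + 0/(-46279) = √12653*(1/16868) + 0*(-1/46279) = √12653/16868 + 0 = √12653/16868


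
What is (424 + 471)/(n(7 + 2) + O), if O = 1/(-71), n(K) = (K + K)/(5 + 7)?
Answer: 127090/211 ≈ 602.32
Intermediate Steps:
n(K) = K/6 (n(K) = (2*K)/12 = (2*K)*(1/12) = K/6)
O = -1/71 ≈ -0.014085
(424 + 471)/(n(7 + 2) + O) = (424 + 471)/((7 + 2)/6 - 1/71) = 895/((1/6)*9 - 1/71) = 895/(3/2 - 1/71) = 895/(211/142) = 895*(142/211) = 127090/211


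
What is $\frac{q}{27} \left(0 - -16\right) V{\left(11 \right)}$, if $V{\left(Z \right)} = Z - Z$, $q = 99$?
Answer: $0$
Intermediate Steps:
$V{\left(Z \right)} = 0$
$\frac{q}{27} \left(0 - -16\right) V{\left(11 \right)} = \frac{99}{27} \left(0 - -16\right) 0 = 99 \cdot \frac{1}{27} \left(0 + 16\right) 0 = \frac{11}{3} \cdot 16 \cdot 0 = \frac{176}{3} \cdot 0 = 0$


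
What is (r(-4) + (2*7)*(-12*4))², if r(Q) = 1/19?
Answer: 162996289/361 ≈ 4.5151e+5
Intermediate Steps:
r(Q) = 1/19
(r(-4) + (2*7)*(-12*4))² = (1/19 + (2*7)*(-12*4))² = (1/19 + 14*(-3*16))² = (1/19 + 14*(-48))² = (1/19 - 672)² = (-12767/19)² = 162996289/361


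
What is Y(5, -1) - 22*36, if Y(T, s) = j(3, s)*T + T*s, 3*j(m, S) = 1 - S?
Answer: -2381/3 ≈ -793.67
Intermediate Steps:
j(m, S) = 1/3 - S/3 (j(m, S) = (1 - S)/3 = 1/3 - S/3)
Y(T, s) = T*s + T*(1/3 - s/3) (Y(T, s) = (1/3 - s/3)*T + T*s = T*(1/3 - s/3) + T*s = T*s + T*(1/3 - s/3))
Y(5, -1) - 22*36 = (1/3)*5*(1 + 2*(-1)) - 22*36 = (1/3)*5*(1 - 2) - 792 = (1/3)*5*(-1) - 792 = -5/3 - 792 = -2381/3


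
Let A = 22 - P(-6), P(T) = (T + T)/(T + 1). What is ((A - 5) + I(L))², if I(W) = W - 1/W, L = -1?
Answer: 5329/25 ≈ 213.16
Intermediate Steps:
P(T) = 2*T/(1 + T) (P(T) = (2*T)/(1 + T) = 2*T/(1 + T))
A = 98/5 (A = 22 - 2*(-6)/(1 - 6) = 22 - 2*(-6)/(-5) = 22 - 2*(-6)*(-1)/5 = 22 - 1*12/5 = 22 - 12/5 = 98/5 ≈ 19.600)
((A - 5) + I(L))² = ((98/5 - 5) + (-1 - 1/(-1)))² = (73/5 + (-1 - 1*(-1)))² = (73/5 + (-1 + 1))² = (73/5 + 0)² = (73/5)² = 5329/25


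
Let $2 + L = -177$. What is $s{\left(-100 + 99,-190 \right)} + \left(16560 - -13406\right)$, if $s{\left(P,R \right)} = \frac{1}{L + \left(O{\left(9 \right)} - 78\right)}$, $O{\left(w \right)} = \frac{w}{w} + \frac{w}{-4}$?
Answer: $\frac{30954874}{1033} \approx 29966.0$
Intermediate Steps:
$L = -179$ ($L = -2 - 177 = -179$)
$O{\left(w \right)} = 1 - \frac{w}{4}$ ($O{\left(w \right)} = 1 + w \left(- \frac{1}{4}\right) = 1 - \frac{w}{4}$)
$s{\left(P,R \right)} = - \frac{4}{1033}$ ($s{\left(P,R \right)} = \frac{1}{-179 + \left(\left(1 - \frac{9}{4}\right) - 78\right)} = \frac{1}{-179 - \frac{317}{4}} = \frac{1}{- \frac{1033}{4}} = - \frac{4}{1033}$)
$s{\left(-100 + 99,-190 \right)} + \left(16560 - -13406\right) = - \frac{4}{1033} + \left(16560 - -13406\right) = - \frac{4}{1033} + \left(16560 + 13406\right) = - \frac{4}{1033} + 29966 = \frac{30954874}{1033}$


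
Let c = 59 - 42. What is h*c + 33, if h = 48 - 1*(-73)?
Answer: 2090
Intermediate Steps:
h = 121 (h = 48 + 73 = 121)
c = 17
h*c + 33 = 121*17 + 33 = 2057 + 33 = 2090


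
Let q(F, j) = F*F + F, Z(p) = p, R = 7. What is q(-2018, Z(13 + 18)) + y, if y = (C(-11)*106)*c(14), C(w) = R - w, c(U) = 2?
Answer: 4074122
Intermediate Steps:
q(F, j) = F + F² (q(F, j) = F² + F = F + F²)
C(w) = 7 - w
y = 3816 (y = ((7 - 1*(-11))*106)*2 = ((7 + 11)*106)*2 = (18*106)*2 = 1908*2 = 3816)
q(-2018, Z(13 + 18)) + y = -2018*(1 - 2018) + 3816 = -2018*(-2017) + 3816 = 4070306 + 3816 = 4074122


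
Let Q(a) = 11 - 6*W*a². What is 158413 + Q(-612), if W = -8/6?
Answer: 3154776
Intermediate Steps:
W = -4/3 (W = -8*⅙ = -4/3 ≈ -1.3333)
Q(a) = 11 + 8*a² (Q(a) = 11 - (-8)*a² = 11 + 8*a²)
158413 + Q(-612) = 158413 + (11 + 8*(-612)²) = 158413 + (11 + 8*374544) = 158413 + (11 + 2996352) = 158413 + 2996363 = 3154776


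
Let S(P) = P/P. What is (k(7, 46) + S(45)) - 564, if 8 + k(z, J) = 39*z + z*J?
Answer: 24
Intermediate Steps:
S(P) = 1
k(z, J) = -8 + 39*z + J*z (k(z, J) = -8 + (39*z + z*J) = -8 + (39*z + J*z) = -8 + 39*z + J*z)
(k(7, 46) + S(45)) - 564 = ((-8 + 39*7 + 46*7) + 1) - 564 = ((-8 + 273 + 322) + 1) - 564 = (587 + 1) - 564 = 588 - 564 = 24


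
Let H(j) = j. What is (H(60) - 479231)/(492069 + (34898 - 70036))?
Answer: -479171/456931 ≈ -1.0487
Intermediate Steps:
(H(60) - 479231)/(492069 + (34898 - 70036)) = (60 - 479231)/(492069 + (34898 - 70036)) = -479171/(492069 - 35138) = -479171/456931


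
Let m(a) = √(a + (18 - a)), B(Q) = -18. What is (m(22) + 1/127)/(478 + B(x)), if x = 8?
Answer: 1/58420 + 3*√2/460 ≈ 0.0092403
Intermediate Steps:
m(a) = 3*√2 (m(a) = √18 = 3*√2)
(m(22) + 1/127)/(478 + B(x)) = (3*√2 + 1/127)/(478 - 18) = (3*√2 + 1/127)/460 = (1/127 + 3*√2)*(1/460) = 1/58420 + 3*√2/460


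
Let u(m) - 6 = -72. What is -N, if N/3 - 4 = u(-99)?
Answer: 186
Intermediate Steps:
u(m) = -66 (u(m) = 6 - 72 = -66)
N = -186 (N = 12 + 3*(-66) = 12 - 198 = -186)
-N = -1*(-186) = 186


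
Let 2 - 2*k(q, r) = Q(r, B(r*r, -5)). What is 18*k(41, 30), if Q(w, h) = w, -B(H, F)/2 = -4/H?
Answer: -252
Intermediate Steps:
B(H, F) = 8/H (B(H, F) = -(-8)/H = 8/H)
k(q, r) = 1 - r/2
18*k(41, 30) = 18*(1 - ½*30) = 18*(1 - 15) = 18*(-14) = -252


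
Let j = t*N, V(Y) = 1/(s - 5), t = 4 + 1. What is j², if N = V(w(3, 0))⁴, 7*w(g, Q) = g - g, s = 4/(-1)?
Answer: 25/43046721 ≈ 5.8076e-7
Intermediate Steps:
s = -4 (s = 4*(-1) = -4)
t = 5
w(g, Q) = 0 (w(g, Q) = (g - g)/7 = (⅐)*0 = 0)
V(Y) = -⅑ (V(Y) = 1/(-4 - 5) = 1/(-9) = -⅑)
N = 1/6561 (N = (-⅑)⁴ = 1/6561 ≈ 0.00015242)
j = 5/6561 (j = 5*(1/6561) = 5/6561 ≈ 0.00076208)
j² = (5/6561)² = 25/43046721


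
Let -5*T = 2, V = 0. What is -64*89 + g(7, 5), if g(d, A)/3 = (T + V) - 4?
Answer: -28546/5 ≈ -5709.2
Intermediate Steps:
T = -⅖ (T = -⅕*2 = -⅖ ≈ -0.40000)
g(d, A) = -66/5 (g(d, A) = 3*((-⅖ + 0) - 4) = 3*(-⅖ - 4) = 3*(-22/5) = -66/5)
-64*89 + g(7, 5) = -64*89 - 66/5 = -5696 - 66/5 = -28546/5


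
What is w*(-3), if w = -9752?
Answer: 29256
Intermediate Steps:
w*(-3) = -9752*(-3) = 29256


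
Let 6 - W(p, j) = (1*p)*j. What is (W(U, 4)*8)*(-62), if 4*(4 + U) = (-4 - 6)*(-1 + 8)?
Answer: -45632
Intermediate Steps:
U = -43/2 (U = -4 + ((-4 - 6)*(-1 + 8))/4 = -4 + (-10*7)/4 = -4 + (1/4)*(-70) = -4 - 35/2 = -43/2 ≈ -21.500)
W(p, j) = 6 - j*p (W(p, j) = 6 - 1*p*j = 6 - p*j = 6 - j*p)
(W(U, 4)*8)*(-62) = ((6 - 1*4*(-43/2))*8)*(-62) = ((6 + 86)*8)*(-62) = (92*8)*(-62) = 736*(-62) = -45632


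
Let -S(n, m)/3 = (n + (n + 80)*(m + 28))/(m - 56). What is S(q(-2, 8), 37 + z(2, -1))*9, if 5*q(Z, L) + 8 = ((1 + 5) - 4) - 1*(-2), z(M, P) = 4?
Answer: 49176/5 ≈ 9835.2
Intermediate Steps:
q(Z, L) = -⅘ (q(Z, L) = -8/5 + (((1 + 5) - 4) - 1*(-2))/5 = -8/5 + ((6 - 4) + 2)/5 = -8/5 + (2 + 2)/5 = -8/5 + (⅕)*4 = -8/5 + ⅘ = -⅘)
S(n, m) = -3*(n + (28 + m)*(80 + n))/(-56 + m) (S(n, m) = -3*(n + (n + 80)*(m + 28))/(m - 56) = -3*(n + (80 + n)*(28 + m))/(-56 + m) = -3*(n + (28 + m)*(80 + n))/(-56 + m))
S(q(-2, 8), 37 + z(2, -1))*9 = (3*(-2240 - 80*(37 + 4) - 29*(-⅘) - 1*(37 + 4)*(-⅘))/(-56 + (37 + 4)))*9 = (3*(-2240 - 80*41 + 116/5 - 1*41*(-⅘))/(-56 + 41))*9 = (3*(-2240 - 3280 + 116/5 + 164/5)/(-15))*9 = (3*(-1/15)*(-5464))*9 = (5464/5)*9 = 49176/5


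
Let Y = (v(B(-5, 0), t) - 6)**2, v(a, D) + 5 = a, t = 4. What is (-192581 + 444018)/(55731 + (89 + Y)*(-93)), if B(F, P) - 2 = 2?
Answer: 251437/42897 ≈ 5.8614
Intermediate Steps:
B(F, P) = 4 (B(F, P) = 2 + 2 = 4)
v(a, D) = -5 + a
Y = 49 (Y = ((-5 + 4) - 6)**2 = (-1 - 6)**2 = (-7)**2 = 49)
(-192581 + 444018)/(55731 + (89 + Y)*(-93)) = (-192581 + 444018)/(55731 + (89 + 49)*(-93)) = 251437/(55731 + 138*(-93)) = 251437/(55731 - 12834) = 251437/42897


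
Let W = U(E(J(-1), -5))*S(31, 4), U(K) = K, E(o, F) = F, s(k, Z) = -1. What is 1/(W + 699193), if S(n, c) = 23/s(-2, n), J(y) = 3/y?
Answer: 1/699308 ≈ 1.4300e-6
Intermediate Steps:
S(n, c) = -23 (S(n, c) = 23/(-1) = 23*(-1) = -23)
W = 115 (W = -5*(-23) = 115)
1/(W + 699193) = 1/(115 + 699193) = 1/699308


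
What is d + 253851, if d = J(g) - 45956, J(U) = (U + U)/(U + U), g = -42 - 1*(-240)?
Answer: 207896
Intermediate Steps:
g = 198 (g = -42 + 240 = 198)
J(U) = 1 (J(U) = (2*U)/((2*U)) = (2*U)*(1/(2*U)) = 1)
d = -45955 (d = 1 - 45956 = -45955)
d + 253851 = -45955 + 253851 = 207896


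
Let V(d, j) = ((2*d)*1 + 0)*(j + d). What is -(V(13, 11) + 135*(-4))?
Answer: -84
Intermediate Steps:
V(d, j) = 2*d*(d + j) (V(d, j) = (2*d + 0)*(d + j) = (2*d)*(d + j) = 2*d*(d + j))
-(V(13, 11) + 135*(-4)) = -(2*13*(13 + 11) + 135*(-4)) = -(2*13*24 - 540) = -(624 - 540) = -1*84 = -84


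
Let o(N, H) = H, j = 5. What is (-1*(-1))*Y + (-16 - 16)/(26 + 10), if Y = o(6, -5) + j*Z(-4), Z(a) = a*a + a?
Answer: 487/9 ≈ 54.111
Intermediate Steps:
Z(a) = a + a² (Z(a) = a² + a = a + a²)
Y = 55 (Y = -5 + 5*(-4*(1 - 4)) = -5 + 5*(-4*(-3)) = -5 + 5*12 = -5 + 60 = 55)
(-1*(-1))*Y + (-16 - 16)/(26 + 10) = -1*(-1)*55 + (-16 - 16)/(26 + 10) = 1*55 - 32/36 = 55 - 32*1/36 = 55 - 8/9 = 487/9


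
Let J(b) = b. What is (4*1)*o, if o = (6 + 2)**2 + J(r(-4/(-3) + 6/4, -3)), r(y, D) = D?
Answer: 244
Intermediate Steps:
o = 61 (o = (6 + 2)**2 - 3 = 8**2 - 3 = 64 - 3 = 61)
(4*1)*o = (4*1)*61 = 4*61 = 244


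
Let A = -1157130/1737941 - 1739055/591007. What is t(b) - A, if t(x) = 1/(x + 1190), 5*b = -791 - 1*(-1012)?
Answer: 22876385393051650/6338451915238377 ≈ 3.6091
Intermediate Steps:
b = 221/5 (b = (-791 - 1*(-1012))/5 = (-791 + 1012)/5 = (⅕)*221 = 221/5 ≈ 44.200)
t(x) = 1/(1190 + x)
A = -3706246915665/1027135296587 (A = -1157130*1/1737941 - 1739055*1/591007 = -1157130/1737941 - 1739055/591007 = -3706246915665/1027135296587 ≈ -3.6083)
t(b) - A = 1/(1190 + 221/5) - 1*(-3706246915665/1027135296587) = 1/(6171/5) + 3706246915665/1027135296587 = 5/6171 + 3706246915665/1027135296587 = 22876385393051650/6338451915238377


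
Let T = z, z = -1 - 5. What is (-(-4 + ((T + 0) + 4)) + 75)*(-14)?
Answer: -1134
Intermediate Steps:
z = -6
T = -6
(-(-4 + ((T + 0) + 4)) + 75)*(-14) = (-(-4 + ((-6 + 0) + 4)) + 75)*(-14) = (-(-4 + (-6 + 4)) + 75)*(-14) = (-(-4 - 2) + 75)*(-14) = (-1*(-6) + 75)*(-14) = (6 + 75)*(-14) = 81*(-14) = -1134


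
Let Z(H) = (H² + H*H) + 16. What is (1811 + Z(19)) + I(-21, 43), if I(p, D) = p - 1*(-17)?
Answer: 2545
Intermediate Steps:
I(p, D) = 17 + p (I(p, D) = p + 17 = 17 + p)
Z(H) = 16 + 2*H² (Z(H) = (H² + H²) + 16 = 2*H² + 16 = 16 + 2*H²)
(1811 + Z(19)) + I(-21, 43) = (1811 + (16 + 2*19²)) + (17 - 21) = (1811 + (16 + 2*361)) - 4 = (1811 + (16 + 722)) - 4 = (1811 + 738) - 4 = 2549 - 4 = 2545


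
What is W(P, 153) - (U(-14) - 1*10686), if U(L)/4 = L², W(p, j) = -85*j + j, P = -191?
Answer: -2950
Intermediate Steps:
W(p, j) = -84*j
U(L) = 4*L²
W(P, 153) - (U(-14) - 1*10686) = -84*153 - (4*(-14)² - 1*10686) = -12852 - (4*196 - 10686) = -12852 - (784 - 10686) = -12852 - 1*(-9902) = -12852 + 9902 = -2950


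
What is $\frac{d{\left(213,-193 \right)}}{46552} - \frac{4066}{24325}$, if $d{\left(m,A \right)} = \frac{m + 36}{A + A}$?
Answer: $- \frac{73068303677}{437097676400} \approx -0.16717$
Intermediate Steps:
$d{\left(m,A \right)} = \frac{36 + m}{2 A}$
$\frac{d{\left(213,-193 \right)}}{46552} - \frac{4066}{24325} = \frac{\frac{1}{2} \frac{1}{-193} \left(36 + 213\right)}{46552} - \frac{4066}{24325} = \frac{1}{2} \left(- \frac{1}{193}\right) 249 \cdot \frac{1}{46552} - \frac{4066}{24325} = \left(- \frac{249}{386}\right) \frac{1}{46552} - \frac{4066}{24325} = - \frac{249}{17969072} - \frac{4066}{24325} = - \frac{73068303677}{437097676400}$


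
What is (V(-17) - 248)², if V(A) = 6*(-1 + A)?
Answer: 126736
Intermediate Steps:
V(A) = -6 + 6*A
(V(-17) - 248)² = ((-6 + 6*(-17)) - 248)² = ((-6 - 102) - 248)² = (-108 - 248)² = (-356)² = 126736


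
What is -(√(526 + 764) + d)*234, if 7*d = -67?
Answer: 15678/7 - 234*√1290 ≈ -6164.8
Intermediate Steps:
d = -67/7 (d = (⅐)*(-67) = -67/7 ≈ -9.5714)
-(√(526 + 764) + d)*234 = -(√(526 + 764) - 67/7)*234 = -(√1290 - 67/7)*234 = -(-67/7 + √1290)*234 = -(-15678/7 + 234*√1290) = 15678/7 - 234*√1290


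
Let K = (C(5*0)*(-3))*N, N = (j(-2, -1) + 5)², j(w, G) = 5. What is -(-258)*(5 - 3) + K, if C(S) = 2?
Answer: -84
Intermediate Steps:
N = 100 (N = (5 + 5)² = 10² = 100)
K = -600 (K = (2*(-3))*100 = -6*100 = -600)
-(-258)*(5 - 3) + K = -(-258)*(5 - 3) - 600 = -(-258)*2 - 600 = -86*(-6) - 600 = 516 - 600 = -84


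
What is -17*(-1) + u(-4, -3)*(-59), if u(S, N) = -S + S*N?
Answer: -927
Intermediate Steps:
u(S, N) = -S + N*S
-17*(-1) + u(-4, -3)*(-59) = -17*(-1) - 4*(-1 - 3)*(-59) = 17 - 4*(-4)*(-59) = 17 + 16*(-59) = 17 - 944 = -927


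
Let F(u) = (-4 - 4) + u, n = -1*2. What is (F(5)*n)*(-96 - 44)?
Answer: -840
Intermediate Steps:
n = -2
F(u) = -8 + u
(F(5)*n)*(-96 - 44) = ((-8 + 5)*(-2))*(-96 - 44) = -3*(-2)*(-140) = 6*(-140) = -840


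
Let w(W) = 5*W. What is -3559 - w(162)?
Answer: -4369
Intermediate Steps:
-3559 - w(162) = -3559 - 5*162 = -3559 - 1*810 = -3559 - 810 = -4369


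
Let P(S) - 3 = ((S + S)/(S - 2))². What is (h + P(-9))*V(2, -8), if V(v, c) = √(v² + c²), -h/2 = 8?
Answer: -2498*√17/121 ≈ -85.120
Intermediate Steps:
h = -16 (h = -2*8 = -16)
P(S) = 3 + 4*S²/(-2 + S)² (P(S) = 3 + ((S + S)/(S - 2))² = 3 + ((2*S)/(-2 + S))² = 3 + (2*S/(-2 + S))² = 3 + 4*S²/(-2 + S)²)
V(v, c) = √(c² + v²)
(h + P(-9))*V(2, -8) = (-16 + (3 + 4*(-9)²/(-2 - 9)²))*√((-8)² + 2²) = (-16 + (3 + 4*81/(-11)²))*√(64 + 4) = (-16 + (3 + 4*81*(1/121)))*√68 = (-16 + (3 + 324/121))*(2*√17) = (-16 + 687/121)*(2*√17) = -2498*√17/121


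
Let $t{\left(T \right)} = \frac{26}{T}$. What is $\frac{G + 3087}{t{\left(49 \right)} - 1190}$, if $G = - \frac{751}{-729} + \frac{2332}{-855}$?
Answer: $- \frac{5234979631}{2018229210} \approx -2.5938$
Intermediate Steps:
$G = - \frac{117547}{69255}$ ($G = \left(-751\right) \left(- \frac{1}{729}\right) + 2332 \left(- \frac{1}{855}\right) = \frac{751}{729} - \frac{2332}{855} = - \frac{117547}{69255} \approx -1.6973$)
$\frac{G + 3087}{t{\left(49 \right)} - 1190} = \frac{- \frac{117547}{69255} + 3087}{\frac{26}{49} - 1190} = \frac{213672638}{69255 \left(26 \cdot \frac{1}{49} - 1190\right)} = \frac{213672638}{69255 \left(\frac{26}{49} - 1190\right)} = \frac{213672638}{69255 \left(- \frac{58284}{49}\right)} = \frac{213672638}{69255} \left(- \frac{49}{58284}\right) = - \frac{5234979631}{2018229210}$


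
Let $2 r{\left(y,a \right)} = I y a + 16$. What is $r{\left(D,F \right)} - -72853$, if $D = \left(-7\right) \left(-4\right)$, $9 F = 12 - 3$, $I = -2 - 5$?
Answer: $72763$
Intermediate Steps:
$I = -7$ ($I = -2 - 5 = -7$)
$F = 1$ ($F = \frac{12 - 3}{9} = \frac{1}{9} \cdot 9 = 1$)
$D = 28$
$r{\left(y,a \right)} = 8 - \frac{7 a y}{2}$ ($r{\left(y,a \right)} = \frac{- 7 y a + 16}{2} = \frac{- 7 a y + 16}{2} = \frac{16 - 7 a y}{2} = 8 - \frac{7 a y}{2}$)
$r{\left(D,F \right)} - -72853 = \left(8 - \frac{7}{2} \cdot 28\right) - -72853 = \left(8 - 98\right) + 72853 = -90 + 72853 = 72763$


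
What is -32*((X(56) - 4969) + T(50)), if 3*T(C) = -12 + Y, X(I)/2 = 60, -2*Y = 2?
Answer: 465920/3 ≈ 1.5531e+5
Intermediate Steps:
Y = -1 (Y = -1/2*2 = -1)
X(I) = 120 (X(I) = 2*60 = 120)
T(C) = -13/3 (T(C) = (-12 - 1)/3 = (1/3)*(-13) = -13/3)
-32*((X(56) - 4969) + T(50)) = -32*((120 - 4969) - 13/3) = -32*(-4849 - 13/3) = -32*(-14560/3) = 465920/3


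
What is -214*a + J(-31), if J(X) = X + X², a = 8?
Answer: -782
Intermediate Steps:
-214*a + J(-31) = -214*8 - 31*(1 - 31) = -1712 - 31*(-30) = -1712 + 930 = -782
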